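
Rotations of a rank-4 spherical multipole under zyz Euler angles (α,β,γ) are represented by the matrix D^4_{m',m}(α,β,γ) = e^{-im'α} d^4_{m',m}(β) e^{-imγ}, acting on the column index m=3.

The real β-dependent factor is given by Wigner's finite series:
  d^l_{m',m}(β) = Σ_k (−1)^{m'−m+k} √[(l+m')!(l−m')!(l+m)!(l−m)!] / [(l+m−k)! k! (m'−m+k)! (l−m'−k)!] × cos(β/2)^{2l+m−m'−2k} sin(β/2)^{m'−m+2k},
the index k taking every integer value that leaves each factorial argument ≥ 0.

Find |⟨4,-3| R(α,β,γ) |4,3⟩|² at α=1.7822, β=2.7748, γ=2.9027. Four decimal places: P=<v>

First d^4_{-3,3}(β=2.7748), then the phase factors e^{-i(-3)α} and e^{-i(3)γ}:
c=cos(2.7748/2)=0.182370, s=sin(2.7748/2)=0.983230; N=√[1·5040·5040·1]=5040.000000
k∈{6,7} keeps every argument non-negative
  k=6: (−1)^0·5040.0000/(720)·0.1824^2·0.9832^6 = +0.210347
  k=7: (−1)^1·5040.0000/(5040)·0.1824^0·0.9832^8 = -0.873456
d^4_{-3,3}(2.7748) = +0.210347 -0.873456 = -0.663109
|D^4_{-3,3}|² = |d^4_{-3,3}(β)|² = (-0.663109)² = 0.439714 (the z-rotation phases have unit modulus)

P=0.4397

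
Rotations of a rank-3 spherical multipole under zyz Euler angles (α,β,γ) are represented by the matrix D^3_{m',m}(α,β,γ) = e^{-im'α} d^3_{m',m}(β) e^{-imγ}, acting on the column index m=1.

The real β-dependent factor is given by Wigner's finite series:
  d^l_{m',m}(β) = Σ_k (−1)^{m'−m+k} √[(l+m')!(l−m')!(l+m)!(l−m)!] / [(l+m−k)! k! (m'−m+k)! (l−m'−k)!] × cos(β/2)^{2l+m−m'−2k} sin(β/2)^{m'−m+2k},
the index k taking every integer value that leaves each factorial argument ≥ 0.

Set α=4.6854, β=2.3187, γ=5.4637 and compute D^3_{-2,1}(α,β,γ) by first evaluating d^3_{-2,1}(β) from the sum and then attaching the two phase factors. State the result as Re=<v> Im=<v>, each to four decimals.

Re=0.3652 Im=0.3510

First d^3_{-2,1}(β=2.3187), then the phase factors e^{-i(-2)α} and e^{-i(1)γ}:
c=cos(2.3187/2)=0.399935, s=sin(2.3187/2)=0.916543; N=√[1·120·24·2]=75.894664
The bounds max(0,m−m')=3 and min(l+m,l−m')=4 give 2 terms
  k=3: (−1)^0·75.8947/(12)·0.3999^3·0.9165^3 = +0.311500
  k=4: (−1)^1·75.8947/(24)·0.3999^1·0.9165^5 = -0.818003
d^3_{-2,1}(2.3187) = +0.311500 -0.818003 = -0.506503
Phases: e^{-i·(-2)·4.6854}=-0.998544+0.053952i, e^{-i·(1)·5.4637}=+0.682597+0.730795i ⇒ D=+0.365204+0.350957i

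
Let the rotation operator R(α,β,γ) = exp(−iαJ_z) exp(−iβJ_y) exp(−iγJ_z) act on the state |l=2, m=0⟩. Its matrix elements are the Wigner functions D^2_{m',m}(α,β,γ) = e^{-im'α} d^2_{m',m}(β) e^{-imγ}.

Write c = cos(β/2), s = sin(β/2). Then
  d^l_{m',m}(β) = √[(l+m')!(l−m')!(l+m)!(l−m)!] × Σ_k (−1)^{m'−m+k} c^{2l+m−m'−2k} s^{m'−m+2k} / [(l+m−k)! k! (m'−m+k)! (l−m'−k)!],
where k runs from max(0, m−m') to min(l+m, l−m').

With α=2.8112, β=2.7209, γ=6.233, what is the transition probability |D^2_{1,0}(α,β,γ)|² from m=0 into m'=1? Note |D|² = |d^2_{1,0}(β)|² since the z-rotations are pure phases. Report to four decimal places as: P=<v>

P=0.2085

First d^2_{1,0}(β=2.7209), then the phase factors e^{-i(1)α} and e^{-i(0)γ}:
With c≡cos(β/2)=0.208799 and s≡sin(β/2)=0.977959, N=[6·1·2·2]^{1/2}=4.898979
k: max(0,(0)−(1))=0 … min(2+(0),2−(1))=1
  k=0: (−1)^1·4.8990/(2)·0.2088^3·0.9780^1 = -0.021806
  k=1: (−1)^2·4.8990/(2)·0.2088^1·0.9780^3 = +0.478371
d^2_{1,0}(2.7209) = -0.021806 +0.478371 = +0.456565
|D^2_{1,0}|² = |d^2_{1,0}(β)|² = (+0.456565)² = 0.208451 (the z-rotation phases have unit modulus)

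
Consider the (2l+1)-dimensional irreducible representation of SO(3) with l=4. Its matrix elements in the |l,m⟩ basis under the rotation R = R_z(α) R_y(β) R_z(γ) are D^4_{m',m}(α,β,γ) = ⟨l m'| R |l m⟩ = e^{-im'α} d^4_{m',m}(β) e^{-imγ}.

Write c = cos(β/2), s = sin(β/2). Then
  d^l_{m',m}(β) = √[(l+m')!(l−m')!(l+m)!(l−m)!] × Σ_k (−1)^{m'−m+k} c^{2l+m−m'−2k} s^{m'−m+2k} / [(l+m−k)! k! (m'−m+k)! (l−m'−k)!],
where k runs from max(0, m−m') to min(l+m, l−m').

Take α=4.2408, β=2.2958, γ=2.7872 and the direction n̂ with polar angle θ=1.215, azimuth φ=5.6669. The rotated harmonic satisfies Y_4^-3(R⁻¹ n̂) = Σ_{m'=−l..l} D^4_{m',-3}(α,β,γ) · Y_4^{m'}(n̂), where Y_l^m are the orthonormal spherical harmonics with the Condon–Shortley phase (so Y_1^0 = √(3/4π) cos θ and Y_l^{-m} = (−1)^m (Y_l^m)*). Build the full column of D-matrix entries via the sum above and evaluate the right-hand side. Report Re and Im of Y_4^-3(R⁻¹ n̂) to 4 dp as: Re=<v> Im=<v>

Re=0.1329 Im=-0.0863

Need the full column D^4_{m',-3} for m'=−4..4 at α=4.2408, β=2.2958, γ=2.7872.
cos(β/2)=0.410403, sin(β/2)=0.911904
d^4_{-4,-3}: single k=1 term ⇒ +0.005058;  D = +0.004965+0.000965i
d^4_{-3,-3}: k∈[0..1] ⇒ +0.000805 -0.027814 = -0.027009;  D = +0.016637-0.021276i
d^4_{-2,-3}: k∈[0..1] ⇒ -0.006691 +0.099103 = +0.092412;  D = -0.038990-0.083784i
d^4_{-1,-3}: k∈[0..1] ⇒ +0.031538 -0.259513 = -0.227975;  D = -0.227827-0.008212i
d^4_{0,-3}: k∈[0..1] ⇒ -0.104464 +0.515754 = +0.411290;  D = -0.199927+0.359428i
d^4_{1,-3}: k∈[0..1] ⇒ +0.259513 -0.768753 = -0.509240;  D = +0.283994+0.422698i
d^4_{2,-3}: k∈[0..1] ⇒ -0.489287 +0.805228 = +0.315941;  D = +0.313669-0.037822i
d^4_{3,-3}: k∈[0..1] ⇒ +0.677977 -0.478182 = +0.199795;  D = -0.068807+0.187573i
d^4_{4,-3}: single k=0 term ⇒ -0.608695;  D = +0.413849+0.446363i
Y_4^{m'}(θ=1.215,φ=5.6669) and Σ D·Y over m':
  (+0.0050+0.0010i)·(-0.2664+0.2139i)  (+0.0166-0.0213i)·(-0.0986+0.3453i)  (-0.0390-0.0838i)·(-0.0147-0.0418i)  (-0.2278-0.0082i)·(-0.2711-0.1920i)  (-0.1999+0.3594i)·(-0.0132+0.0000i)  (+0.2840+0.4227i)·(+0.2711-0.1920i)  (+0.3137-0.0378i)·(-0.0147+0.0418i)  (-0.0688+0.1876i)·(+0.0986+0.3453i)  (+0.4138+0.4464i)·(-0.2664-0.2139i)
Y_4^-3(R⁻¹ n̂) = +0.132865-0.086260i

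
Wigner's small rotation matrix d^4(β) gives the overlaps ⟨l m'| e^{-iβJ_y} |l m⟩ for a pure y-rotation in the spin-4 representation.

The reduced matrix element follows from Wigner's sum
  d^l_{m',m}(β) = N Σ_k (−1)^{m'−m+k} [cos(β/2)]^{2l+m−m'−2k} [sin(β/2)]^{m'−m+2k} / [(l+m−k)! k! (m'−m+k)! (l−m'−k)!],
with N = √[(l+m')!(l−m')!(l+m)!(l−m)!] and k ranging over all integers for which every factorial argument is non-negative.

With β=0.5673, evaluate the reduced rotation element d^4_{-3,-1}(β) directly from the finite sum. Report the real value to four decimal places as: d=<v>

d^4_{-3,-1}(β=0.5673) via Wigner's sum:
With c≡cos(β/2)=0.960040 and s≡sin(β/2)=0.279862, N=[1·5040·6·120]^{1/2}=1904.940944
The bounds max(0,m−m')=2 and min(l+m,l−m')=3 give 2 terms
  k=2: (−1)^0·1904.9409/(240)·0.9600^6·0.2799^2 = +0.486737
  k=3: (−1)^1·1904.9409/(144)·0.9600^4·0.2799^4 = -0.068937
d^4_{-3,-1}(0.5673) = +0.486737 -0.068937 = +0.417800

d=0.4178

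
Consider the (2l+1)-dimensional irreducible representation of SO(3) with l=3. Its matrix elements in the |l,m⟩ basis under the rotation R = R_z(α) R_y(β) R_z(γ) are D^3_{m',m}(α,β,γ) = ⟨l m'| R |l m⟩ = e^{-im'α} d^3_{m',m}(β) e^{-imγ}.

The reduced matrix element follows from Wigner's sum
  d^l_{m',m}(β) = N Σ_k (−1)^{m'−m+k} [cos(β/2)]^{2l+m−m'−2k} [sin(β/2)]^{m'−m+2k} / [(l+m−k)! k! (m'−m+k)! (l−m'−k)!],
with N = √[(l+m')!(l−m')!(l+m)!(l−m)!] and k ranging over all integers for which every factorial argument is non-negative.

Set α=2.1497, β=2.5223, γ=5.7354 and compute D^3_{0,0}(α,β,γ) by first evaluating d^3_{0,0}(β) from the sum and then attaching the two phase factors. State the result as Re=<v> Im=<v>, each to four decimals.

Re=-0.1284 Im=0.0000

First d^3_{0,0}(β=2.5223), then the phase factors e^{-i(0)α} and e^{-i(0)γ}:
c=cos(2.5223/2)=0.304722, s=sin(2.5223/2)=0.952441; N=√[6·6·6·6]=36.000000
k: max(0,(0)−(0))=0 … min(3+(0),3−(0))=3
  k=0: (−1)^0·36.0000/(36)·0.3047^6·0.9524^0 = +0.000801
  k=1: (−1)^1·36.0000/(4)·0.3047^4·0.9524^2 = -0.070394
  k=2: (−1)^2·36.0000/(4)·0.3047^2·0.9524^4 = +0.687706
  k=3: (−1)^3·36.0000/(36)·0.3047^0·0.9524^6 = -0.746500
d^3_{0,0}(2.5223) = +0.000801 -0.070394 +0.687706 -0.746500 = -0.128387
Attach z-rotation phases: D = e^{-i(0)(2.1497)}·(-0.128387)·e^{-i(0)(5.7354)} = -0.128387+0.000000i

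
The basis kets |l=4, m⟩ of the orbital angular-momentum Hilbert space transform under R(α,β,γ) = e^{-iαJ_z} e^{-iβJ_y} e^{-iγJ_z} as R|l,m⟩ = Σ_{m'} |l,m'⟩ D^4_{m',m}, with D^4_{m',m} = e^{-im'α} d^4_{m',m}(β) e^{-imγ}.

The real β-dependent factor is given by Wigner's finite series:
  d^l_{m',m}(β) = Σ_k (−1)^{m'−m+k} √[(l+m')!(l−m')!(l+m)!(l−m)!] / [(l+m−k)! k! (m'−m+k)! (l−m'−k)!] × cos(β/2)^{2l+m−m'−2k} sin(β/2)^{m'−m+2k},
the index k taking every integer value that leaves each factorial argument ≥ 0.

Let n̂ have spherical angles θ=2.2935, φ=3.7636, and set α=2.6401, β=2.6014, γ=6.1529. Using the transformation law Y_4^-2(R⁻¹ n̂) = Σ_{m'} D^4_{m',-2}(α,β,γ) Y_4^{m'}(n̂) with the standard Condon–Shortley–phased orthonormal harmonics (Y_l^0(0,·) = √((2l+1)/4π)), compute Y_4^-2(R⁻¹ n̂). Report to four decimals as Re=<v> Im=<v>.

Re=-0.4263 Im=0.0333

Need the full column D^4_{m',-2} for m'=−4..4 at α=2.6401, β=2.6014, γ=6.1529.
cos(β/2)=0.266824, sin(β/2)=0.963745
d^4_{-4,-2}: single k=2 term ⇒ +0.001774;  D = -0.001137-0.001361i
d^4_{-3,-2}: k∈[1..2] ⇒ +0.000347 -0.013589 = -0.013242;  D = -0.002556-0.012993i
d^4_{-2,-2}: k∈[0..2] ⇒ +0.000026 -0.004022 +0.065591 = +0.061594;  D = +0.018628-0.058710i
d^4_{-1,-2}: k∈[0..2] ⇒ -0.000394 +0.025681 -0.223358 = -0.198071;  D = +0.143287-0.136751i
d^4_{0,-2}: k∈[0..2] ⇒ +0.003180 -0.110622 +0.541184 = +0.433743;  D = +0.419101-0.111746i
d^4_{1,-2}: k∈[0..2] ⇒ -0.017121 +0.335037 -0.874173 = -0.556256;  D = +0.540190+0.132722i
d^4_{2,-2}: k∈[0..2] ⇒ +0.065591 -0.684550 +0.744214 = +0.125254;  D = +0.092292+0.084681i
d^4_{3,-2}: k∈[0..1] ⇒ -0.177285 +0.770948 = +0.593663;  D = -0.190624-0.562226i
d^4_{4,-2}: single k=0 term ⇒ +0.301858;  D = -0.052438+0.297269i
Y_4^{m'}(θ=2.2935,φ=3.7636) and Σ D·Y over m':
  (-0.0011-0.0014i)·(-0.1112-0.0851i)  (-0.0026-0.0130i)·(-0.1016-0.3342i)  (+0.0186-0.0587i)·(+0.1246-0.3675i)  (+0.1433-0.1368i)·(+0.0119-0.0085i)  (+0.4191-0.1117i)·(-0.3624+0.0000i)  (+0.5402+0.1327i)·(-0.0119-0.0085i)  (+0.0923+0.0847i)·(+0.1246+0.3675i)  (-0.1906-0.5622i)·(+0.1016-0.3342i)  (-0.0524+0.2973i)·(-0.1112+0.0851i)
Y_4^-2(R⁻¹ n̂) = -0.426324+0.033257i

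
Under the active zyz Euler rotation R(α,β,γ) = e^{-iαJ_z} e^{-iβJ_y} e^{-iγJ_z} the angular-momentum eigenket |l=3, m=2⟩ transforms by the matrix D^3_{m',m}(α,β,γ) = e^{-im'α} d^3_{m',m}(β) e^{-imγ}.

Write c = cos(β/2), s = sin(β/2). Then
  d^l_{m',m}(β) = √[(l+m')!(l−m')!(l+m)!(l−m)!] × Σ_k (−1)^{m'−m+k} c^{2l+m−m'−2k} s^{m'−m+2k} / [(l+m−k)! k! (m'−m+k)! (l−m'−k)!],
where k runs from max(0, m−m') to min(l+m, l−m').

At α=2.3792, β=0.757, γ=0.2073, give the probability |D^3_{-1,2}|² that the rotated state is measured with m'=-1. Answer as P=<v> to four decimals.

Split into d^3_{-1,2}(β=0.757) × two z-phases.
c=cos(0.757/2)=0.929220, s=sin(0.757/2)=0.369527; N=√[2·24·120·1]=75.894664
k∈{3,4} keeps every argument non-negative
  k=3: (−1)^0·75.8947/(12)·0.9292^3·0.3695^3 = +0.256050
  k=4: (−1)^1·75.8947/(24)·0.9292^1·0.3695^5 = -0.020246
d^3_{-1,2}(0.757) = +0.256050 -0.020246 = +0.235803
|D^3_{-1,2}|² = |d^3_{-1,2}(β)|² = (+0.235803)² = 0.055603 (the z-rotation phases have unit modulus)

P=0.0556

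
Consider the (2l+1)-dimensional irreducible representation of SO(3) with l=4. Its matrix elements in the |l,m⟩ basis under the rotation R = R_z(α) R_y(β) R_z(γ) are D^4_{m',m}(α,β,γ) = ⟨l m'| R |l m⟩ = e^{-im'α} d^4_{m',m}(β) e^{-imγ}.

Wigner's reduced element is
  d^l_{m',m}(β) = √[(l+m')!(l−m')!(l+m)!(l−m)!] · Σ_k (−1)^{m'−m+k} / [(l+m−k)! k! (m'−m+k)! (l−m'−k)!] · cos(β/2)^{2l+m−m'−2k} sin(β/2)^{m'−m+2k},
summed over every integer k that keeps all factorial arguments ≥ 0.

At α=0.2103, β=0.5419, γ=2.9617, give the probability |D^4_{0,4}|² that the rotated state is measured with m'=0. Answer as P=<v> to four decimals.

Split into d^4_{0,4}(β=0.5419) × two z-phases.
Half-angle: c=0.963517, s=0.267647. N=√(24·24·40320·1)=4819.161753
k∈{4} keeps every argument non-negative
  k=4: (−1)^0·4819.1618/(576)·0.9635^4·0.2676^4 = +0.037003
d^4_{0,4}(0.5419) = +0.037003
|D^4_{0,4}|² = |d^4_{0,4}(β)|² = (+0.037003)² = 0.001369 (the z-rotation phases have unit modulus)

P=0.0014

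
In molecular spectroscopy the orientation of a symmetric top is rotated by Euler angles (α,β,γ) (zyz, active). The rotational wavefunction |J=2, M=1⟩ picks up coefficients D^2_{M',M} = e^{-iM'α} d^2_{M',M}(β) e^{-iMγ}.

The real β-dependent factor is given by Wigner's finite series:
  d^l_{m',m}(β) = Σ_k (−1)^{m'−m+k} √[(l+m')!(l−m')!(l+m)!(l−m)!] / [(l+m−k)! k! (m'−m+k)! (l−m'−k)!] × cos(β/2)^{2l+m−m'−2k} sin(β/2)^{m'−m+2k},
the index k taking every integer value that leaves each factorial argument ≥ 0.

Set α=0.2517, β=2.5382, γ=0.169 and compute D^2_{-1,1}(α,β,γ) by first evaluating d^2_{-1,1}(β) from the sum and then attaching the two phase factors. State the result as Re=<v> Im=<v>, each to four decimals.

Re=-0.5877 Im=-0.0487

Split into d^2_{-1,1}(β=2.5382) × two z-phases.
With c≡cos(β/2)=0.297140 and s≡sin(β/2)=0.954834, N=[1·6·6·1]^{1/2}=6.000000
The bounds max(0,m−m')=2 and min(l+m,l−m')=3 give 2 terms
  k=2: (−1)^0·6.0000/(2)·0.2971^2·0.9548^2 = +0.241491
  k=3: (−1)^1·6.0000/(6)·0.2971^0·0.9548^4 = -0.831211
d^2_{-1,1}(2.5382) = +0.241491 -0.831211 = -0.589720
Attach z-rotation phases: D = e^{-i(-1)(0.2517)}·(-0.589720)·e^{-i(1)(0.169)} = -0.587705-0.048714i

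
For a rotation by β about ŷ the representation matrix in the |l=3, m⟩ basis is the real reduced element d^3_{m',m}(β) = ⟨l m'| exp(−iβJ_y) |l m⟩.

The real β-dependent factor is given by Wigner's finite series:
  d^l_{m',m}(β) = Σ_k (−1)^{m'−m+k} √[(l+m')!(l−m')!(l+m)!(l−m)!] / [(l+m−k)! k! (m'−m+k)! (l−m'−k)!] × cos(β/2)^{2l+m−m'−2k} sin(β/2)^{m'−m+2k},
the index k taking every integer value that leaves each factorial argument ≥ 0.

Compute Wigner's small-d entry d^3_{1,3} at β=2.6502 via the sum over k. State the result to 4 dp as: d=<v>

d^3_{1,3}(β=2.6502) via Wigner's sum:
Half-angle: c=0.243232, s=0.969968. N=√(24·2·720·1)=185.903201
The bounds max(0,m−m')=2 and min(l+m,l−m')=2 give 1 term
  k=2: (−1)^0·185.9032/(48)·0.2432^4·0.9700^2 = +0.012754
d^3_{1,3}(2.6502) = +0.012754

d=0.0128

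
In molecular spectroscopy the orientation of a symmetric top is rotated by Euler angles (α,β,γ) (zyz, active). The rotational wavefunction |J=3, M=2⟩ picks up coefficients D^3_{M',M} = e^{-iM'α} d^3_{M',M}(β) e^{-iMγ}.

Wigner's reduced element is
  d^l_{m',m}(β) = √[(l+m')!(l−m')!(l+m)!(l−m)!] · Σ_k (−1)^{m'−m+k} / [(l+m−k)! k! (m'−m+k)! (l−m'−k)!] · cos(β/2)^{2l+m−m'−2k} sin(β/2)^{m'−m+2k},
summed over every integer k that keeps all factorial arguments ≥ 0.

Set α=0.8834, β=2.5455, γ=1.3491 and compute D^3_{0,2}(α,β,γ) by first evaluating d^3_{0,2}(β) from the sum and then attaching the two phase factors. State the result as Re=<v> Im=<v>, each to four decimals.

Re=0.3226 Im=0.1532

First d^3_{0,2}(β=2.5455), then the phase factors e^{-i(0)α} and e^{-i(2)γ}:
Half-angle: c=0.293653, s=0.955912. N=√(6·6·120·1)=65.726707
k∈{2,3} keeps every argument non-negative
  k=2: (−1)^0·65.7267/(12)·0.2937^4·0.9559^2 = +0.037217
  k=3: (−1)^1·65.7267/(12)·0.2937^2·0.9559^4 = -0.394368
d^3_{0,2}(2.5455) = +0.037217 -0.394368 = -0.357152
Phases: e^{-i·(0)·0.8834}=+1.000000+0.000000i, e^{-i·(2)·1.3491}=-0.903301-0.429007i ⇒ D=+0.322616+0.153220i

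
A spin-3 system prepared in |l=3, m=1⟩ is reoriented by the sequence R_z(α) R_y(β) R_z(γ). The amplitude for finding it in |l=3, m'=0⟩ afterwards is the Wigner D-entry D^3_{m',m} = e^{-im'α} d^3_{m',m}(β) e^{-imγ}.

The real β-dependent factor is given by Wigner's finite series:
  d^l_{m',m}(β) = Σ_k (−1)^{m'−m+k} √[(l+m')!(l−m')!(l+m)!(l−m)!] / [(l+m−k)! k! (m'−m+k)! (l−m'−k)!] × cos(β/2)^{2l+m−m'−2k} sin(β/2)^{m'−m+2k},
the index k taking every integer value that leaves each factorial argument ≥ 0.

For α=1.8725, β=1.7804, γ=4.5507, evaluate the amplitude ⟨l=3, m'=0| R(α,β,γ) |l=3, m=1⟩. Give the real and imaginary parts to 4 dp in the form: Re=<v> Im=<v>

Re=0.0534 Im=-0.3275

Split into d^3_{0,1}(β=1.7804) × two z-phases.
Half-angle: c=0.629257, s=0.777198. N=√(6·6·24·2)=41.569219
Admissible k: 1..3 (factorial args all ≥0)
  k=1: (−1)^0·41.5692/(12)·0.6293^5·0.7772^1 = +0.265620
  k=2: (−1)^1·41.5692/(4)·0.6293^3·0.7772^3 = -1.215597
  k=3: (−1)^2·41.5692/(12)·0.6293^1·0.7772^5 = +0.618124
d^3_{0,1}(1.7804) = +0.265620 -1.215597 +0.618124 = -0.331853
Attach z-rotation phases: D = e^{-i(0)(1.8725)}·(-0.331853)·e^{-i(1)(4.5507)} = +0.053423-0.327524i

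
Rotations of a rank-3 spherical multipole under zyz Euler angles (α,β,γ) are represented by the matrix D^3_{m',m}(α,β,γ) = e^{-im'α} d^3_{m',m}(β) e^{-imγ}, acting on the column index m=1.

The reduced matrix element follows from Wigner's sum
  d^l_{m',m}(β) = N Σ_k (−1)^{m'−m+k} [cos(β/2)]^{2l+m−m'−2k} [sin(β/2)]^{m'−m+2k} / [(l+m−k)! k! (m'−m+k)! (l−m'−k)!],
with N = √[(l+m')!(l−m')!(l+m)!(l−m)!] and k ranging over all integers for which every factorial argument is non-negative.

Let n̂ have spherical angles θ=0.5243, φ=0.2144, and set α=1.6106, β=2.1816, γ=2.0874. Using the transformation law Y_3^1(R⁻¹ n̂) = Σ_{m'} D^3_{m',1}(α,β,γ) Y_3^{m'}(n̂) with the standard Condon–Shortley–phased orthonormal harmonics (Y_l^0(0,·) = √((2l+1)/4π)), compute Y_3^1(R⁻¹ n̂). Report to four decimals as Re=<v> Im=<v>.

Re=-0.0017 Im=0.0280

Need the full column D^3_{m',1} for m'=−3..3 at α=1.6106, β=2.1816, γ=2.0874.
cos(β/2)=0.461776, sin(β/2)=0.886997
d^3_{-3,1}: single k=4 term ⇒ +0.511206;  D = -0.471409+0.197750i
d^3_{-2,1}: k∈[3..4] ⇒ +0.434600 -0.801754 = -0.367154;  D = -0.155387-0.332651i
d^3_{-1,1}: k∈[2..4] ⇒ +0.214645 -1.055943 +0.487003 = -0.354295;  D = -0.314780+0.162600i
d^3_{0,1}: k∈[1..3] ⇒ +0.064516 -0.714121 +0.878277 = +0.228673;  D = -0.112948-0.198832i
d^3_{1,1}: k∈[0..2] ⇒ +0.009696 -0.286193 +0.791957 = +0.515460;  D = -0.437707+0.272234i
d^3_{2,1}: k∈[0..1] ⇒ -0.058895 +0.434600 = +0.375705;  D = +0.210963+0.310884i
d^3_{3,1}: single k=0 term ⇒ +0.138553;  D = +0.111461-0.082299i
Y_3^{m'}(θ=0.5243,φ=0.2144) and Σ D·Y over m':
  (-0.4714+0.1978i)·(+0.0419-0.0314i)  (-0.1554-0.3327i)·(+0.2016-0.0922i)  (-0.3148+0.1626i)·(+0.4342-0.0946i)  (-0.1129-0.1988i)·(+0.2413+0.0000i)  (-0.4377+0.2722i)·(-0.4342-0.0946i)  (+0.2110+0.3109i)·(+0.2016+0.0922i)  (+0.1115-0.0823i)·(-0.0419-0.0314i)
Y_3^1(R⁻¹ n̂) = -0.001665+0.027976i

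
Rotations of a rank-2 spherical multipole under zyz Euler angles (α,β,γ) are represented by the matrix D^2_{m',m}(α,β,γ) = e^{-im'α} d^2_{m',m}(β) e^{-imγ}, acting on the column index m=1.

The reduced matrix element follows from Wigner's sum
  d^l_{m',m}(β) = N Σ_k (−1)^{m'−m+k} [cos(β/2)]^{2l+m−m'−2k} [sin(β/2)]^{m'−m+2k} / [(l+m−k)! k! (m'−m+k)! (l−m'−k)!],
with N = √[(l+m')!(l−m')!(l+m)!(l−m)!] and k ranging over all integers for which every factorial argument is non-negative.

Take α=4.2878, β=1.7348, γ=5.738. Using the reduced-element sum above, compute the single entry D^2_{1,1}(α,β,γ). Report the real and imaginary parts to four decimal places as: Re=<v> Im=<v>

Re=0.4577 Im=-0.3138

Split into d^2_{1,1}(β=1.7348) × two z-phases.
c=cos(1.7348/2)=0.646812, s=sin(1.7348/2)=0.762650; N=√[6·1·6·1]=6.000000
k: max(0,(1)−(1))=0 … min(2+(1),2−(1))=1
  k=0: (−1)^0·6.0000/(6)·0.6468^4·0.7626^0 = +0.175030
  k=1: (−1)^1·6.0000/(2)·0.6468^2·0.7626^2 = -0.730007
d^2_{1,1}(1.7348) = +0.175030 -0.730007 = -0.554978
Phases: e^{-i·(1)·4.2878}=-0.411946+0.911208i, e^{-i·(1)·5.738}=+0.855031+0.518577i ⇒ D=+0.457722-0.313832i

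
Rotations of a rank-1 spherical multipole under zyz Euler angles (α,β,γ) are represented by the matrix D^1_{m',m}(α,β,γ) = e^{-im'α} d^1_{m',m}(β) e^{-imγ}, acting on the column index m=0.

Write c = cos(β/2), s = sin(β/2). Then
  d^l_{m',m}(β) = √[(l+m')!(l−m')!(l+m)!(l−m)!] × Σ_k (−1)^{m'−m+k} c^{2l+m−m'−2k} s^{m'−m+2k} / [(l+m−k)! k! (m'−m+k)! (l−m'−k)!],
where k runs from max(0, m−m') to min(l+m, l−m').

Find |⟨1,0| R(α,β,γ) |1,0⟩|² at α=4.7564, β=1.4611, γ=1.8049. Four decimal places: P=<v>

P=0.0120

D^1_{0,0}(4.7564,1.4611,1.8049) = e^{-i·0·4.7564}·d^1_{0,0}(1.4611)·e^{-i·0·1.8049}. Compute d first:
c=cos(1.4611/2)=0.744808, s=sin(1.4611/2)=0.667279; N=√[1·1·1·1]=1.000000
The bounds max(0,m−m')=0 and min(l+m,l−m')=1 give 2 terms
  k=0: (−1)^0·1.0000/(1)·0.7448^2·0.6673^0 = +0.554738
  k=1: (−1)^1·1.0000/(1)·0.7448^0·0.6673^2 = -0.445262
d^1_{0,0}(1.4611) = +0.554738 -0.445262 = +0.109476
|D^1_{0,0}|² = |d^1_{0,0}(β)|² = (+0.109476)² = 0.011985 (the z-rotation phases have unit modulus)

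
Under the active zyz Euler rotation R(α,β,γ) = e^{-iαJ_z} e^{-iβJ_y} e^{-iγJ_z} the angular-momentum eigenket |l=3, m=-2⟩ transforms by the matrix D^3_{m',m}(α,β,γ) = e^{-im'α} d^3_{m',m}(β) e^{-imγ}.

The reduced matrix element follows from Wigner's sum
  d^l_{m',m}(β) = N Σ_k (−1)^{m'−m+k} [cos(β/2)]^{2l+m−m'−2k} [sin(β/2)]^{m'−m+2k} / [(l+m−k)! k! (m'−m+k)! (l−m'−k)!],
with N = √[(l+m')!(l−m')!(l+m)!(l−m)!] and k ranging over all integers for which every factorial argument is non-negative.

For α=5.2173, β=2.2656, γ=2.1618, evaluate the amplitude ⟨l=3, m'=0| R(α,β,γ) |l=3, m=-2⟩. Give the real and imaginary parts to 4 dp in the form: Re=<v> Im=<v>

First d^3_{0,-2}(β=2.2656), then the phase factors e^{-i(0)α} and e^{-i(-2)γ}:
c=cos(2.2656/2)=0.424126, s=sin(2.2656/2)=0.905603; N=√[6·6·1·120]=65.726707
Admissible k: 0..1 (factorial args all ≥0)
  k=0: (−1)^2·65.7267/(12)·0.4241^4·0.9056^2 = +0.145350
  k=1: (−1)^3·65.7267/(12)·0.4241^2·0.9056^4 = -0.662677
d^3_{0,-2}(2.2656) = +0.145350 -0.662677 = -0.517327
Phases: e^{-i·(0)·5.2173}=+1.000000+0.000000i, e^{-i·(-2)·2.1618}=-0.379068-0.925369i ⇒ D=+0.196102+0.478718i

Re=0.1961 Im=0.4787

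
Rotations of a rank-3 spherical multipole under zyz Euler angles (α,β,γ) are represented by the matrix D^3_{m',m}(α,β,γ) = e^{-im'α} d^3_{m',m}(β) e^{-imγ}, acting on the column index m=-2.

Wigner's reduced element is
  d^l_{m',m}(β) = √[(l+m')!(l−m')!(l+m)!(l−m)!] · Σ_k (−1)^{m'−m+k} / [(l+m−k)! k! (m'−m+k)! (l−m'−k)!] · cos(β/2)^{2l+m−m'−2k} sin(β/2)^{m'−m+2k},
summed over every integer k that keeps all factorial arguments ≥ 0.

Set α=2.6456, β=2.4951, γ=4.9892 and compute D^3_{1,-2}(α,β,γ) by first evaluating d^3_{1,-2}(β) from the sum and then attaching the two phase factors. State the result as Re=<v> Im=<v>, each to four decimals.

First d^3_{1,-2}(β=2.4951), then the phase factors e^{-i(1)α} and e^{-i(-2)γ}:
Half-angle: c=0.317646, s=0.948209. N=√(24·2·1·120)=75.894664
The bounds max(0,m−m')=0 and min(l+m,l−m')=1 give 2 terms
  k=0: (−1)^3·75.8947/(12)·0.3176^3·0.9482^3 = -0.172812
  k=1: (−1)^4·75.8947/(24)·0.3176^1·0.9482^5 = +0.769954
d^3_{1,-2}(2.4951) = -0.172812 +0.769954 = +0.597142
D = (-0.879497-0.475905i)·(+0.597142)·(-0.850626-0.525772i) = +0.297320+0.517860i

Re=0.2973 Im=0.5179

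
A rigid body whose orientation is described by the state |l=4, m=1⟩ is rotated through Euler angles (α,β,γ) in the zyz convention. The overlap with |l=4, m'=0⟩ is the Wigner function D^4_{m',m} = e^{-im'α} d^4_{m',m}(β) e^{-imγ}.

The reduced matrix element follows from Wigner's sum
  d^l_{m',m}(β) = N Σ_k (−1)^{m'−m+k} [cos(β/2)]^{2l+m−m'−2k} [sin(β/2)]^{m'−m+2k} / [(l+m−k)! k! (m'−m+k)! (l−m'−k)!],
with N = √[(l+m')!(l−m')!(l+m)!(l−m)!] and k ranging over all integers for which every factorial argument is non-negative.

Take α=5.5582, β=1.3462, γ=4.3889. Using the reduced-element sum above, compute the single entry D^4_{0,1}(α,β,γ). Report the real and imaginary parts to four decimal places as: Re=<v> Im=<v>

Re=0.1023 Im=-0.3053

First d^4_{0,1}(β=1.3462), then the phase factors e^{-i(0)α} and e^{-i(1)γ}:
c=cos(1.3462/2)=0.781893, s=sin(1.3462/2)=0.623413; N=√[24·24·120·6]=643.987578
Admissible k: 1..4 (factorial args all ≥0)
  k=1: (−1)^0·643.9876/(144)·0.7819^7·0.6234^1 = +0.498106
  k=2: (−1)^1·643.9876/(24)·0.7819^5·0.6234^3 = -1.899895
  k=3: (−1)^2·643.9876/(24)·0.7819^3·0.6234^5 = +1.207777
  k=4: (−1)^3·643.9876/(144)·0.7819^1·0.6234^7 = -0.127965
d^4_{0,1}(1.3462) = +0.498106 -1.899895 +1.207777 -0.127965 = -0.321978
D = (+1.000000+0.000000i)·(-0.321978)·(-0.317877+0.948132i) = +0.102349-0.305278i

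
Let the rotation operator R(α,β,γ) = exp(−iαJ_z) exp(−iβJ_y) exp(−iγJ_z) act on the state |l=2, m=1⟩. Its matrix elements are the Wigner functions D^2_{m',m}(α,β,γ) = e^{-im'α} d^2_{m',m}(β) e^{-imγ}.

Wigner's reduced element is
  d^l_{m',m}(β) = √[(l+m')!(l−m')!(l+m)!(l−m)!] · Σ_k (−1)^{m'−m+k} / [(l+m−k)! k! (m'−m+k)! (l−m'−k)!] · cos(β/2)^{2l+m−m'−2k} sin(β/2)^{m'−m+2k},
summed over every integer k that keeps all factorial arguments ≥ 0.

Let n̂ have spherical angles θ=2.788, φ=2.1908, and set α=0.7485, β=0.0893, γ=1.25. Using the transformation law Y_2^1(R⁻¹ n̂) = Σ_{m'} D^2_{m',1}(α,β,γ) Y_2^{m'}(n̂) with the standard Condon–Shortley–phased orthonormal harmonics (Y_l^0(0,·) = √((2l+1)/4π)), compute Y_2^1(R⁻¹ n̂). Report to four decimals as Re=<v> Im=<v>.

Need the full column D^2_{m',1} for m'=−2..2 at α=0.7485, β=0.0893, γ=1.25.
cos(β/2)=0.999003, sin(β/2)=0.044635
d^2_{-2,1}: single k=3 term ⇒ +0.000178;  D = +0.000172+0.000043i
d^2_{-1,1}: k∈[2..3] ⇒ +0.005965 -0.000004 = +0.005961;  D = +0.005227-0.002866i
d^2_{0,1}: k∈[1..2] ⇒ +0.109007 -0.000218 = +0.108789;  D = +0.034304-0.103239i
d^2_{1,1}: k∈[0..1] ⇒ +0.996019 -0.005965 = +0.990054;  D = -0.410657-0.900871i
d^2_{2,1}: single k=0 term ⇒ -0.089004;  D = +0.082164+0.034216i
Y_2^{m'}(θ=2.788,φ=2.1908) and Σ D·Y over m':
  (+0.0002+0.0000i)·(-0.0150+0.0438i)  (+0.0052-0.0029i)·(+0.1458+0.2043i)  (+0.0343-0.1032i)·(+0.5173+0.0000i)  (-0.4107-0.9009i)·(-0.1458+0.2043i)  (+0.0822+0.0342i)·(-0.0150-0.0438i)
Y_2^1(R⁻¹ n̂) = +0.263237-0.009380i

Re=0.2632 Im=-0.0094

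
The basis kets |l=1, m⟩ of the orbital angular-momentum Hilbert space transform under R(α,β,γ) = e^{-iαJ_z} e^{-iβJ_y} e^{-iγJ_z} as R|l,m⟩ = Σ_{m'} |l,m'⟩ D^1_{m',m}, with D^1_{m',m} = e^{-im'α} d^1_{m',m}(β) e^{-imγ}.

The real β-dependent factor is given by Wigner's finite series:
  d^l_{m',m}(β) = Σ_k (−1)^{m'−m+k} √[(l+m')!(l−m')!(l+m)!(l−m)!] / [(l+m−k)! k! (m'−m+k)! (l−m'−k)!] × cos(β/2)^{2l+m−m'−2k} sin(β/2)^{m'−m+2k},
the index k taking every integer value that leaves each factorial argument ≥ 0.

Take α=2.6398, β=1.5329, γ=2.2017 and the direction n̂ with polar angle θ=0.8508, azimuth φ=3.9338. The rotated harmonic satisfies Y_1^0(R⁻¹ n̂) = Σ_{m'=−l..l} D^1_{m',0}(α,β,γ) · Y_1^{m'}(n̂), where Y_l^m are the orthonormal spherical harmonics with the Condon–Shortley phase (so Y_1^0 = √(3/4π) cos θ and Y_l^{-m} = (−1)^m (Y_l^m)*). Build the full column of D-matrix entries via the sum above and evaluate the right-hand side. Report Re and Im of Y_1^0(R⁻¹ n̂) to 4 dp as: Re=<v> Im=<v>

Re=0.1125 Im=0.0000

Need the full column D^1_{m',0} for m'=−1..1 at α=2.6398, β=1.5329, γ=2.2017.
cos(β/2)=0.720377, sin(β/2)=0.693582
d^1_{-1,0}: single k=1 term ⇒ +0.706599;  D = -0.619491+0.339873i
d^1_{0,0}: k∈[0..1] ⇒ +0.518944 -0.481056 = +0.037887;  D = +0.037887+0.000000i
d^1_{1,0}: single k=0 term ⇒ -0.706599;  D = +0.619491+0.339873i
Y_1^{m'}(θ=0.8508,φ=3.9338) and Σ D·Y over m':
  (-0.6195+0.3399i)·(-0.1824+0.1849i)  (+0.0379+0.0000i)·(+0.3222+0.0000i)  (+0.6195+0.3399i)·(+0.1824+0.1849i)
Y_1^0(R⁻¹ n̂) = +0.112518+0.000000i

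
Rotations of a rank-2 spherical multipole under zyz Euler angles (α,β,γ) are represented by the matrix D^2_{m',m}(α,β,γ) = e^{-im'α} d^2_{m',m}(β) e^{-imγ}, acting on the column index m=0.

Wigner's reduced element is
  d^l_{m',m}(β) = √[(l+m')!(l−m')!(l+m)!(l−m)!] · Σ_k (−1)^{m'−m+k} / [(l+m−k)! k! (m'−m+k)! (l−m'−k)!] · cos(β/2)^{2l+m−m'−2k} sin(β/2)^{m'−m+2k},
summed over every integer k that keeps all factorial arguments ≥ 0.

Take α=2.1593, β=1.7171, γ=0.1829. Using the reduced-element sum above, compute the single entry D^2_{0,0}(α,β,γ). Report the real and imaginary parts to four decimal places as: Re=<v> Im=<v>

Split into d^2_{0,0}(β=1.7171) × two z-phases.
c=cos(1.7171/2)=0.653536, s=sin(1.7171/2)=0.756896; N=√[2·2·2·2]=4.000000
Admissible k: 0..2 (factorial args all ≥0)
  k=0: (−1)^0·4.0000/(4)·0.6535^4·0.7569^0 = +0.182422
  k=1: (−1)^1·4.0000/(1)·0.6535^2·0.7569^2 = -0.978748
  k=2: (−1)^2·4.0000/(4)·0.6535^0·0.7569^4 = +0.328204
d^2_{0,0}(1.7171) = +0.182422 -0.978748 +0.328204 = -0.468121
D = (+1.000000+0.000000i)·(-0.468121)·(+1.000000+0.000000i) = -0.468121+0.000000i

Re=-0.4681 Im=0.0000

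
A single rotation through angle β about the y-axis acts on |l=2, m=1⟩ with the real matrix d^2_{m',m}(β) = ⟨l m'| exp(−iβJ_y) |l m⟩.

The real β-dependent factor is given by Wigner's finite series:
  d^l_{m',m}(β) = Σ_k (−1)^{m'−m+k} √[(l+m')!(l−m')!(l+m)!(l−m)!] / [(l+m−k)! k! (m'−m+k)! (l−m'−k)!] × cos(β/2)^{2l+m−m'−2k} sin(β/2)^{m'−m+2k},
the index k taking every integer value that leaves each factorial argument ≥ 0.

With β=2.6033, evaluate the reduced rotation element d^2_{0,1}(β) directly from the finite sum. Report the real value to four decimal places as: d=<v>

d^2_{0,1}(β=2.6033) via Wigner's sum:
Half-angle: c=0.265909, s=0.963998. N=√(2·2·6·1)=4.898979
k: max(0,(1)−(0))=1 … min(2+(1),2−(0))=2
  k=1: (−1)^0·4.8990/(2)·0.2659^3·0.9640^1 = +0.044397
  k=2: (−1)^1·4.8990/(2)·0.2659^1·0.9640^3 = -0.583494
d^2_{0,1}(2.6033) = +0.044397 -0.583494 = -0.539098

d=-0.5391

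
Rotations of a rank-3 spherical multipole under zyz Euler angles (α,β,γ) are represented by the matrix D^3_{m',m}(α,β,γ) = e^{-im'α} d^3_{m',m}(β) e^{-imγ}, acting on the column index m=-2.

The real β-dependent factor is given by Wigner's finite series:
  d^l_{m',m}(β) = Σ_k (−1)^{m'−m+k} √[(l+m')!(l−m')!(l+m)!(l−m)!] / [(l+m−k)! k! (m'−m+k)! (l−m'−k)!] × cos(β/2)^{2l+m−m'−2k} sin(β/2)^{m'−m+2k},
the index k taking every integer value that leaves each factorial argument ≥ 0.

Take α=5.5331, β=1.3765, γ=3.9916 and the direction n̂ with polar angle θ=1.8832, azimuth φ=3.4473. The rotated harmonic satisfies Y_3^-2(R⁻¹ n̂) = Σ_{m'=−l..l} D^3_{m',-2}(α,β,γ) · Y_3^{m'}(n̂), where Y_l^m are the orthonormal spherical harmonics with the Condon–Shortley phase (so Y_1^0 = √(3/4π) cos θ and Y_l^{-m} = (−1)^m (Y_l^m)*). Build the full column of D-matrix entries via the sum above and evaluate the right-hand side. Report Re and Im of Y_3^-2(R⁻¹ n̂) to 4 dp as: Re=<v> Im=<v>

Re=0.1401 Im=0.3614

Need the full column D^3_{m',-2} for m'=−3..3 at α=5.5331, β=1.3765, γ=3.9916.
cos(β/2)=0.772359, sin(β/2)=0.635187
d^3_{-3,-2}: single k=1 term ⇒ +0.427634;  D = +0.364515-0.223607i
d^3_{-2,-2}: k∈[0..1] ⇒ +0.212283 -0.717875 = -0.505592;  D = -0.495530-0.100368i
d^3_{-1,-2}: k∈[0..1] ⇒ -0.552073 +0.746777 = +0.194704;  D = +0.113267+0.158367i
d^3_{0,-2}: k∈[0..1] ⇒ +0.786393 -0.531868 = +0.254525;  D = -0.032798+0.252403i
d^3_{1,-2}: k∈[0..1] ⇒ -0.746777 +0.252537 = -0.494240;  D = +0.380711-0.315171i
d^3_{2,-2}: k∈[0..1] ⇒ +0.485527 -0.065676 = +0.419851;  D = -0.419130-0.024586i
d^3_{3,-2}: single k=0 term ⇒ -0.195615;  D = +0.135063+0.141503i
Y_3^{m'}(θ=1.8832,φ=3.4473) and Σ D·Y over m':
  (+0.3645-0.2236i)·(-0.2186+0.2854i)  (-0.4955-0.1004i)·(-0.2329+0.1633i)  (+0.1133+0.1584i)·(+0.1548-0.0488i)  (-0.0328+0.2524i)·(+0.2899+0.0000i)  (+0.3807-0.3152i)·(-0.1548-0.0488i)  (-0.4191-0.0246i)·(-0.2329-0.1633i)  (+0.1351+0.1415i)·(+0.2186+0.2854i)
Y_3^-2(R⁻¹ n̂) = +0.140113+0.361369i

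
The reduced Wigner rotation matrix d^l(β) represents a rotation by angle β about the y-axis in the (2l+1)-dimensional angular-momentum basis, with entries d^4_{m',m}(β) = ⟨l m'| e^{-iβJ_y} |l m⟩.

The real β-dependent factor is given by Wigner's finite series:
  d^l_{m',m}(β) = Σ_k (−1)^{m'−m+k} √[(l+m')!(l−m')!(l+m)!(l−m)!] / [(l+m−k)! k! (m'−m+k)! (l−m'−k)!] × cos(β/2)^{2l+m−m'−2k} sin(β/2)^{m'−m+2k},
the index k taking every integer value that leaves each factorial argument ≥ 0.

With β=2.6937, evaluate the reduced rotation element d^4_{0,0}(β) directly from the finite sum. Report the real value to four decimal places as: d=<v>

d=0.2162

d^4_{0,0}(β=2.6937) via Wigner's sum:
With c≡cos(β/2)=0.222079 and s≡sin(β/2)=0.975029, N=[24·24·24·24]^{1/2}=576.000000
k∈{0,1,2,3,4} keeps every argument non-negative
  k=0: (−1)^0·576.0000/(576)·0.2221^8·0.9750^0 = +0.000006
  k=1: (−1)^1·576.0000/(36)·0.2221^6·0.9750^2 = -0.001825
  k=2: (−1)^2·576.0000/(16)·0.2221^4·0.9750^4 = +0.079141
  k=3: (−1)^3·576.0000/(36)·0.2221^2·0.9750^6 = -0.678016
  k=4: (−1)^4·576.0000/(576)·0.2221^0·0.9750^8 = +0.816844
d^4_{0,0}(2.6937) = +0.000006 -0.001825 +0.079141 -0.678016 +0.816844 = +0.216151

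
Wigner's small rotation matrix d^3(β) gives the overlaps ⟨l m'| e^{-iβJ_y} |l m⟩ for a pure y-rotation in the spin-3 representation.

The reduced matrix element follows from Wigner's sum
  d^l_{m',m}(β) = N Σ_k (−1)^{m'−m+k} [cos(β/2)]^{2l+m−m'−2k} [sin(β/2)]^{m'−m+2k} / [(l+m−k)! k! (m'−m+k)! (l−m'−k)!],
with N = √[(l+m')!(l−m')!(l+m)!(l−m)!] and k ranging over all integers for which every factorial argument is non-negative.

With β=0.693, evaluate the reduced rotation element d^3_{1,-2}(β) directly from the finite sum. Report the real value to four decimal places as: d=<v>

d=-0.1927

d^3_{1,-2}(β=0.693) via Wigner's sum:
With c≡cos(β/2)=0.940567 and s≡sin(β/2)=0.339608, N=[24·2·1·120]^{1/2}=75.894664
The bounds max(0,m−m')=0 and min(l+m,l−m')=1 give 2 terms
  k=0: (−1)^3·75.8947/(12)·0.9406^3·0.3396^3 = -0.206126
  k=1: (−1)^4·75.8947/(24)·0.9406^1·0.3396^5 = +0.013436
d^3_{1,-2}(0.693) = -0.206126 +0.013436 = -0.192690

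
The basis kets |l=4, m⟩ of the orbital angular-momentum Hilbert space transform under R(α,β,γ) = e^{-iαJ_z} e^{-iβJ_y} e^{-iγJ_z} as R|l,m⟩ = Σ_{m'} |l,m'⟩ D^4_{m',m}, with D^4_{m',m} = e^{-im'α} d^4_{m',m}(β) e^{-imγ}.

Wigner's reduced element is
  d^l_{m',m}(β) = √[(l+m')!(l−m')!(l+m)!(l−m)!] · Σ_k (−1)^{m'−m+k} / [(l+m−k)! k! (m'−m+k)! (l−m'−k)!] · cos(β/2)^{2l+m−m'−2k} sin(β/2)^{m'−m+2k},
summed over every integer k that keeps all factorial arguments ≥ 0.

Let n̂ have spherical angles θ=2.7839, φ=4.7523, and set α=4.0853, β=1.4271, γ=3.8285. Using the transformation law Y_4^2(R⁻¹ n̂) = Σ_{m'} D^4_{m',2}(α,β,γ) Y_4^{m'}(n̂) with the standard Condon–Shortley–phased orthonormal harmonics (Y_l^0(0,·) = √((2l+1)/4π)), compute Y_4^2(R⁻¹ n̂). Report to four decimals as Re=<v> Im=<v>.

Need the full column D^4_{m',2} for m'=−4..4 at α=4.0853, β=1.4271, γ=3.8285.
cos(β/2)=0.756043, sin(β/2)=0.654522
d^4_{-4,2}: single k=6 term ⇒ +0.237803;  D = -0.175517+0.160449i
d^4_{-3,2}: k∈[5..6] ⇒ +0.582701 -0.145573 = +0.437128;  D = -0.049503-0.434316i
d^4_{-2,2}: k∈[4..6] ⇒ +0.899444 -0.539286 +0.033682 = +0.393839;  D = +0.343027+0.193500i
d^4_{-1,2}: k∈[3..5] ⇒ +0.979535 -1.101201 +0.165064 = +0.043398;  D = -0.039446+0.018096i
d^4_{0,2}: k∈[2..4] ⇒ +0.759012 -1.516955 +0.426343 = -0.331600;  D = -0.064897+0.325187i
d^4_{1,2}: k∈[1..3] ⇒ +0.392090 -1.469303 +0.734134 = -0.343079;  D = -0.233033-0.251791i
d^4_{2,2}: k∈[0..2] ⇒ +0.106751 -0.960083 +0.899444 = +0.046112;  D = -0.045782+0.005504i
d^4_{3,2}: k∈[0..1] ⇒ -0.345791 +0.777482 = +0.431691;  D = +0.209781-0.377292i
d^4_{4,2}: single k=0 term ⇒ +0.423357;  D = +0.178889+0.383705i
Y_4^{m'}(θ=2.7839,φ=4.7523) and Σ D·Y over m':
  (-0.1755+0.1604i)·(+0.0066-0.0011i)  (-0.0495-0.4343i)·(+0.0060+0.0500i)  (+0.3430+0.1935i)·(-0.2102+0.0168i)  (-0.0394+0.0181i)·(-0.0195-0.4871i)  (-0.0649+0.3252i)·(+0.3832+0.0000i)  (-0.2330-0.2518i)·(+0.0195-0.4871i)  (-0.0458+0.0055i)·(-0.2102-0.0168i)  (+0.2098-0.3773i)·(-0.0060+0.0500i)  (+0.1789+0.3837i)·(+0.0066+0.0011i)
Y_4^2(R⁻¹ n̂) = -0.169327+0.228415i

Re=-0.1693 Im=0.2284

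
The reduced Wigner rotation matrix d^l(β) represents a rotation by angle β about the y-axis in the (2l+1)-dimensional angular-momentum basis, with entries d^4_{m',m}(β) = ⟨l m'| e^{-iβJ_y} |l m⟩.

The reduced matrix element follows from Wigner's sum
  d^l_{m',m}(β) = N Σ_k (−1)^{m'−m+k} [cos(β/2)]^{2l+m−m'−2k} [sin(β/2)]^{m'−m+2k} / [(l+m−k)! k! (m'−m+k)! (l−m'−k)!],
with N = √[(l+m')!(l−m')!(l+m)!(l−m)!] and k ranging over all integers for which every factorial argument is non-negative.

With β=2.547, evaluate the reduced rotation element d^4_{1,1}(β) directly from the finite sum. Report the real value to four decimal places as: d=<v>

d^4_{1,1}(β=2.547) via Wigner's sum:
Half-angle: c=0.292936, s=0.956132. N=√(120·6·120·6)=720.000000
The bounds max(0,m−m')=0 and min(l+m,l−m')=3 give 4 terms
  k=0: (−1)^0·720.0000/(720)·0.2929^8·0.9561^0 = +0.000054
  k=1: (−1)^1·720.0000/(48)·0.2929^6·0.9561^2 = -0.008665
  k=2: (−1)^2·720.0000/(24)·0.2929^4·0.9561^4 = +0.184623
  k=3: (−1)^3·720.0000/(72)·0.2929^2·0.9561^6 = -0.655622
d^4_{1,1}(2.547) = +0.000054 -0.008665 +0.184623 -0.655622 = -0.479610

d=-0.4796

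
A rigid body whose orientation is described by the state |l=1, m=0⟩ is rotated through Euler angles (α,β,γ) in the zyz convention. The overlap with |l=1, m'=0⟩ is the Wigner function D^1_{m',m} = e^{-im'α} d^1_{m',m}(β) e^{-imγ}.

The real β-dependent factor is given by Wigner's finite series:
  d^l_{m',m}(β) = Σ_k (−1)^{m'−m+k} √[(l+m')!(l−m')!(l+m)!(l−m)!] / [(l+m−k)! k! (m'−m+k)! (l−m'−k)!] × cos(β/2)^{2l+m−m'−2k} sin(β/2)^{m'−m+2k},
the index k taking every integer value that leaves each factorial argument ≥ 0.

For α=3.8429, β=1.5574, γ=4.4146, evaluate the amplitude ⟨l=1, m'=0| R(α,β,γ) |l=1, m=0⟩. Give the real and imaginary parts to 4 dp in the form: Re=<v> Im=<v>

Split into d^1_{0,0}(β=1.5574) × two z-phases.
With c≡cos(β/2)=0.711827 and s≡sin(β/2)=0.702355, N=[1·1·1·1]^{1/2}=1.000000
The bounds max(0,m−m')=0 and min(l+m,l−m')=1 give 2 terms
  k=0: (−1)^0·1.0000/(1)·0.7118^2·0.7024^0 = +0.506698
  k=1: (−1)^1·1.0000/(1)·0.7118^0·0.7024^2 = -0.493302
d^1_{0,0}(1.5574) = +0.506698 -0.493302 = +0.013396
D = (+1.000000+0.000000i)·(+0.013396)·(+1.000000+0.000000i) = +0.013396+0.000000i

Re=0.0134 Im=0.0000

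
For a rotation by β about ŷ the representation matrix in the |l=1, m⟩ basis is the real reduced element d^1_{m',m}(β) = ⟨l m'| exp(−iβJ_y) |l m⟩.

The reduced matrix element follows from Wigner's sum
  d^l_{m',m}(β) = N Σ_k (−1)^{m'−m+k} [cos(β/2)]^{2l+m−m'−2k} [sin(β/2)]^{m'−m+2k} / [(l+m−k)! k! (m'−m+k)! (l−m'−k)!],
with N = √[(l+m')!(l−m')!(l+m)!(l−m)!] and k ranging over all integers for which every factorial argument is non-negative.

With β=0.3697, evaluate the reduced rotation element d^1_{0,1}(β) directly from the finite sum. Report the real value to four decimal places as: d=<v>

d^1_{0,1}(β=0.3697) via Wigner's sum:
c=cos(0.3697/2)=0.982964, s=sin(0.3697/2)=0.183799; N=√[1·1·2·1]=1.414214
The bounds max(0,m−m')=1 and min(l+m,l−m')=1 give 1 term
  k=1: (−1)^0·1.4142/(1)·0.9830^1·0.1838^1 = +0.255503
d^1_{0,1}(0.3697) = +0.255503

d=0.2555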